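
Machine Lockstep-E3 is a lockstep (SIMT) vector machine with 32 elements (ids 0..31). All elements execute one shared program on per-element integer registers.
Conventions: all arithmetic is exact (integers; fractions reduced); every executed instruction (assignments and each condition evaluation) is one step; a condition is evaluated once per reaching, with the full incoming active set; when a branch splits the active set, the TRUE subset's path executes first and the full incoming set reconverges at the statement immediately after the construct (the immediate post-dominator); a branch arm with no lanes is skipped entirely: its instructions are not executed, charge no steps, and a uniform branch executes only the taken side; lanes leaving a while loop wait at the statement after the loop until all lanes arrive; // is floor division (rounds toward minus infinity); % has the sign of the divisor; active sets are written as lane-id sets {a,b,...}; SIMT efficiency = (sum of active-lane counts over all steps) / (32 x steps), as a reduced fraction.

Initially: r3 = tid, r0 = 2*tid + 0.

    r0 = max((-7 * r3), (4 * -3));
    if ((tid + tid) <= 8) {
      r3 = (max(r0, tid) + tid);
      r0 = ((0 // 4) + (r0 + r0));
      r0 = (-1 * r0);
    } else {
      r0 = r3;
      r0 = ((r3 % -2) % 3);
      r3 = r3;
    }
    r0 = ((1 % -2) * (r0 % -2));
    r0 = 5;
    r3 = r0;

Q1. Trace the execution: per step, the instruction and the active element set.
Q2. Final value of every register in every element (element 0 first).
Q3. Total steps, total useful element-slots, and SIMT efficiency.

step 0: r0 <- max((-7 * r3), (4 * -3)) {0,1,2,3,4,5,6,7,8,9,10,11,12,13,14,15,16,17,18,19,20,21,22,23,24,25,26,27,28,29,30,31}
step 1: eval ((tid + tid) <= 8)      {0,1,2,3,4,5,6,7,8,9,10,11,12,13,14,15,16,17,18,19,20,21,22,23,24,25,26,27,28,29,30,31}
step 2: r3 <- (max(r0, tid) + tid)   {0,1,2,3,4}
step 3: r0 <- ((0 // 4) + (r0 + r0)) {0,1,2,3,4}
step 4: r0 <- (-1 * r0)              {0,1,2,3,4}
step 5: r0 <- r3                     {5,6,7,8,9,10,11,12,13,14,15,16,17,18,19,20,21,22,23,24,25,26,27,28,29,30,31}
step 6: r0 <- ((r3 % -2) % 3)        {5,6,7,8,9,10,11,12,13,14,15,16,17,18,19,20,21,22,23,24,25,26,27,28,29,30,31}
step 7: r3 <- r3                     {5,6,7,8,9,10,11,12,13,14,15,16,17,18,19,20,21,22,23,24,25,26,27,28,29,30,31}
step 8: r0 <- ((1 % -2) * (r0 % -2)) {0,1,2,3,4,5,6,7,8,9,10,11,12,13,14,15,16,17,18,19,20,21,22,23,24,25,26,27,28,29,30,31}
step 9: r0 <- 5                      {0,1,2,3,4,5,6,7,8,9,10,11,12,13,14,15,16,17,18,19,20,21,22,23,24,25,26,27,28,29,30,31}
step 10: r3 <- r0                     {0,1,2,3,4,5,6,7,8,9,10,11,12,13,14,15,16,17,18,19,20,21,22,23,24,25,26,27,28,29,30,31}

Answer: 11 steps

r3: 5,5,5,5,5,5,5,5,5,5,5,5,5,5,5,5,5,5,5,5,5,5,5,5,5,5,5,5,5,5,5,5
r0: 5,5,5,5,5,5,5,5,5,5,5,5,5,5,5,5,5,5,5,5,5,5,5,5,5,5,5,5,5,5,5,5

steps = 11; useful = 256; efficiency = 256/352 = 8/11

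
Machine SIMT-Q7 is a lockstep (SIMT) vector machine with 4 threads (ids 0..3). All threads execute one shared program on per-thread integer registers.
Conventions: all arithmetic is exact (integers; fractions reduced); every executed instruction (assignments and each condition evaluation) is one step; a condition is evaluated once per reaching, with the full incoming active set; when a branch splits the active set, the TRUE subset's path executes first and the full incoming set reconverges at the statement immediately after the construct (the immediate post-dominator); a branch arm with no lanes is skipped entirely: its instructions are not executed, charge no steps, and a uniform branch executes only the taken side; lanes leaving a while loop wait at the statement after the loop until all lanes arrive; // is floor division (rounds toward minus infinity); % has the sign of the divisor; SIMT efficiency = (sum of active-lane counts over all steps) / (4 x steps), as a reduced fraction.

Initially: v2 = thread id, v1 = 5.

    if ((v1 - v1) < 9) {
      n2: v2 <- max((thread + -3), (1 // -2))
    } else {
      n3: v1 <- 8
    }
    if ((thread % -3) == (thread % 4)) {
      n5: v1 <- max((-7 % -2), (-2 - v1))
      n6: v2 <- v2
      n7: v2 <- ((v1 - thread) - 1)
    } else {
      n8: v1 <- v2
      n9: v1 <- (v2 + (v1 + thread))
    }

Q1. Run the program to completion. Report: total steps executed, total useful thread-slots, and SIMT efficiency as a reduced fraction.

Answer: 8 steps, 21 useful, 21/32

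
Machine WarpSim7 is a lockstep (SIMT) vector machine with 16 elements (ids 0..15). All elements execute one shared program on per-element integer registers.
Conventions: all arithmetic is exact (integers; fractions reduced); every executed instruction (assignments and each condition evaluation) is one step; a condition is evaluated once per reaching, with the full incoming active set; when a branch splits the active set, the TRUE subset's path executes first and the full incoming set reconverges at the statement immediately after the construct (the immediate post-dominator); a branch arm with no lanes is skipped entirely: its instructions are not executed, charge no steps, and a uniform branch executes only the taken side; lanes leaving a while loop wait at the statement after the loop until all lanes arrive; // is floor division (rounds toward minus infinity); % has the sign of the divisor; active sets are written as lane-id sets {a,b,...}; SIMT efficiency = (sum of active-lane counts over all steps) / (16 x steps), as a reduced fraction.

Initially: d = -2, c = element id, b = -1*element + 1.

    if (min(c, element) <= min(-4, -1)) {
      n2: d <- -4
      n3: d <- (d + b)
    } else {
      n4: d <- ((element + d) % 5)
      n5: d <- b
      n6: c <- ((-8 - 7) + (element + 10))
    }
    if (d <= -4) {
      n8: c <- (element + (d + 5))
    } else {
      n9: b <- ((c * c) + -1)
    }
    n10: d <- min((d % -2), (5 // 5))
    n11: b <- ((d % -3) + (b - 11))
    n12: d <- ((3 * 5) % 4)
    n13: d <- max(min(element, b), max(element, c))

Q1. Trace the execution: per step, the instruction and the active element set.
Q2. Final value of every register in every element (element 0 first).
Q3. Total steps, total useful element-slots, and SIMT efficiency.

step 0: eval (min(c, element) <= min(-4, -1)) {0,1,2,3,4,5,6,7,8,9,10,11,12,13,14,15}
step 1: d <- ((element + d) % 5)     {0,1,2,3,4,5,6,7,8,9,10,11,12,13,14,15}
step 2: d <- b                       {0,1,2,3,4,5,6,7,8,9,10,11,12,13,14,15}
step 3: c <- ((-8 - 7) + (element + 10)) {0,1,2,3,4,5,6,7,8,9,10,11,12,13,14,15}
step 4: eval (d <= -4)               {0,1,2,3,4,5,6,7,8,9,10,11,12,13,14,15}
step 5: c <- (element + (d + 5))     {5,6,7,8,9,10,11,12,13,14,15}
step 6: b <- ((c * c) + -1)          {0,1,2,3,4}
step 7: d <- min((d % -2), (5 // 5)) {0,1,2,3,4,5,6,7,8,9,10,11,12,13,14,15}
step 8: b <- ((d % -3) + (b - 11))   {0,1,2,3,4,5,6,7,8,9,10,11,12,13,14,15}
step 9: d <- ((3 * 5) % 4)           {0,1,2,3,4,5,6,7,8,9,10,11,12,13,14,15}
step 10: d <- max(min(element, b), max(element, c)) {0,1,2,3,4,5,6,7,8,9,10,11,12,13,14,15}

Answer: 11 steps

d: 0,1,2,3,4,6,6,7,8,9,10,11,12,13,14,15
c: -5,-4,-3,-2,-1,6,6,6,6,6,6,6,6,6,6,6
b: 12,4,-4,-8,-12,-15,-17,-17,-19,-19,-21,-21,-23,-23,-25,-25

steps = 11; useful = 160; efficiency = 160/176 = 10/11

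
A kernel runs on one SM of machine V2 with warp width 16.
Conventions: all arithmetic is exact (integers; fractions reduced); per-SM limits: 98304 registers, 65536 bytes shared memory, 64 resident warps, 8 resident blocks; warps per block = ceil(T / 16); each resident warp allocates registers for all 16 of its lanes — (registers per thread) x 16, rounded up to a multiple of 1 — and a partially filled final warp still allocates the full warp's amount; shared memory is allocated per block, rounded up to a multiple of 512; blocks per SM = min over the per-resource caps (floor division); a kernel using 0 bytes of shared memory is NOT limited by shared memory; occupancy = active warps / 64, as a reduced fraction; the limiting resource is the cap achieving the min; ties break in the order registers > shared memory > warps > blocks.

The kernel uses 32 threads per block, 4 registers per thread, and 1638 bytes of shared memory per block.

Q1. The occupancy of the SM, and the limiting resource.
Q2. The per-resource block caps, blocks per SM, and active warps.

Answer: occupancy 1/4, limited by blocks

registers: 768 blocks
shared memory: 32 blocks
warps: 32 blocks
blocks: 8 blocks

Answer: 8 blocks, 16 active warps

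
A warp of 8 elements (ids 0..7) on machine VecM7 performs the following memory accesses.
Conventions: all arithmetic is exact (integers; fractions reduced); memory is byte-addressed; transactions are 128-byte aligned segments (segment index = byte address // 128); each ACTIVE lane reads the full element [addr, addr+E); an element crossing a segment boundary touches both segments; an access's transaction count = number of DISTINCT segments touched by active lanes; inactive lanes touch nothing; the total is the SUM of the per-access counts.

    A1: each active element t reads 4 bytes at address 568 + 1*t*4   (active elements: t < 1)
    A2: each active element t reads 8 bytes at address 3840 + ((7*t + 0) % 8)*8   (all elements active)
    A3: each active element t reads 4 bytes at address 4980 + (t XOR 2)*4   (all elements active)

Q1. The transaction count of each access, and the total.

A1: 1 transaction
A2: 1 transaction
A3: 2 transactions

Answer: 1,1,2; total 4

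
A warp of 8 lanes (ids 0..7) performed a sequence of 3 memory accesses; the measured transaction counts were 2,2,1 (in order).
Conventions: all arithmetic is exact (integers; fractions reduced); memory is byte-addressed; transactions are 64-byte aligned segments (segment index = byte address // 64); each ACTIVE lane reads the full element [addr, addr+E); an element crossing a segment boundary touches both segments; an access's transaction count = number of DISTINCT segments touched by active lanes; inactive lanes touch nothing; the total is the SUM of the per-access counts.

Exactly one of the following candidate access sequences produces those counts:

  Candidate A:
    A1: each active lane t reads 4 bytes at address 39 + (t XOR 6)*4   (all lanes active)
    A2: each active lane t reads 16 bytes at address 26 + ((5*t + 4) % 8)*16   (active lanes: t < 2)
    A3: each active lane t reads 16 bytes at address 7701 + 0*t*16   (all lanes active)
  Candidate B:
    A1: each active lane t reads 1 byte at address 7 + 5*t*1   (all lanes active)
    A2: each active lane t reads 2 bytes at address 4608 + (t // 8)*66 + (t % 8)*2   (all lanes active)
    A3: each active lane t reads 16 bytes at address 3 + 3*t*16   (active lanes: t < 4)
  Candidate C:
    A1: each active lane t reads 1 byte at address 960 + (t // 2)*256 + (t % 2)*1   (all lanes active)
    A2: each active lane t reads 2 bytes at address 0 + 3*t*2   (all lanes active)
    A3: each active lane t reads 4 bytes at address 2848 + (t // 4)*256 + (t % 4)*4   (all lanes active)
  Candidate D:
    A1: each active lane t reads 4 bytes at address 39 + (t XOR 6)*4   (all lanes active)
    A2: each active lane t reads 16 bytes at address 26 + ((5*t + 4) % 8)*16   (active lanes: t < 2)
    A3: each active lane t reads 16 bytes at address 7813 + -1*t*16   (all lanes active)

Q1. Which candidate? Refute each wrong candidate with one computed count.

B: A1 gives 1 transaction, not 2
C: A1 gives 4 transactions, not 2
D: A3 gives 3 transactions, not 1
A: all counts match (2,2,1)

Answer: A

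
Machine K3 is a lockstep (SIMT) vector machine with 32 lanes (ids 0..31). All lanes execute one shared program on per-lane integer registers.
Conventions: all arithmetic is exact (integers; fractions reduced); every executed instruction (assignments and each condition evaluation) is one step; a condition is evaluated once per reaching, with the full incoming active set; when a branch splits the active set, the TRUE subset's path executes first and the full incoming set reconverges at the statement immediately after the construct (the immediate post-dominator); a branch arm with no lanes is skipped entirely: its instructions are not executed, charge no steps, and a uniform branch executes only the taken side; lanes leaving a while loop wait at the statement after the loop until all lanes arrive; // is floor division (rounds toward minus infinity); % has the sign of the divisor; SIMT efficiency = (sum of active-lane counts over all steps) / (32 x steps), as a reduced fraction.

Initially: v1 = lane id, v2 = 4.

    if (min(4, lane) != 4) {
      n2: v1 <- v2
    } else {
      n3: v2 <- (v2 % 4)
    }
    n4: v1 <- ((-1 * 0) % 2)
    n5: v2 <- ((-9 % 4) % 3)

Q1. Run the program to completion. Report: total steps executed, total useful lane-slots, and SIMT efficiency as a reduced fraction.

Answer: 5 steps, 128 useful, 4/5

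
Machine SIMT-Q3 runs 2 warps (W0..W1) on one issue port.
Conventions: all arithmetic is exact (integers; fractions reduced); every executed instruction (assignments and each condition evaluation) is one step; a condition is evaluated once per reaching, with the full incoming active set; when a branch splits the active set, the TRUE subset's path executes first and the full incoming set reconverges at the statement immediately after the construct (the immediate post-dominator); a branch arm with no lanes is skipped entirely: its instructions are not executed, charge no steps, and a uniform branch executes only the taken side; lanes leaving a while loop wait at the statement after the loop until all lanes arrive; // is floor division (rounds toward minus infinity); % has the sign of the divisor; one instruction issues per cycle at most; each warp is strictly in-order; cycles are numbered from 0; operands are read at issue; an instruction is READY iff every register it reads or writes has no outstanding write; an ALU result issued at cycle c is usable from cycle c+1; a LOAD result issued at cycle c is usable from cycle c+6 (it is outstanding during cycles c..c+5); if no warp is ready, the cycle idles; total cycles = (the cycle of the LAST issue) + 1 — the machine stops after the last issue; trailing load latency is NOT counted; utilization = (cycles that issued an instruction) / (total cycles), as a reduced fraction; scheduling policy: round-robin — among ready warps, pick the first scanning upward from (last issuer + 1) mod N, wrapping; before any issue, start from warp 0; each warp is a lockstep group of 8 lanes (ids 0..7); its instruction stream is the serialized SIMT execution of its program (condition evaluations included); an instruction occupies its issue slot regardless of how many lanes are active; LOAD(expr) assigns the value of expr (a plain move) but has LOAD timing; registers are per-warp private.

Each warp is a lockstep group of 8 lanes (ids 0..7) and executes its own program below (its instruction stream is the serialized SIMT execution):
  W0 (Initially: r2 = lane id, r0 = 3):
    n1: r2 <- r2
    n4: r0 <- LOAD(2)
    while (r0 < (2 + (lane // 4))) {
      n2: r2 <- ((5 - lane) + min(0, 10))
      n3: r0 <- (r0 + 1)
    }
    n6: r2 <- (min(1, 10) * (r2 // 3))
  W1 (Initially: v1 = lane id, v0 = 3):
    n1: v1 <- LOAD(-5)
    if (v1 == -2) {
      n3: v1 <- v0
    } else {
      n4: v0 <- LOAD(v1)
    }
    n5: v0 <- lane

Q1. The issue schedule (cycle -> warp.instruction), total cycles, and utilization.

cycle 0: W0.I0
cycle 1: W1.I0
cycle 2: W0.I1
cycle 3: idle
cycle 4: idle
cycle 5: idle
cycle 6: idle
cycle 7: W1.I1
cycle 8: W0.I2
cycle 9: W1.I2
cycle 10: W0.I3
cycle 11: W0.I4
cycle 12: W0.I5
cycle 13: W0.I6
cycle 14: idle
cycle 15: W1.I3

Answer: 16 cycles, utilization 11/16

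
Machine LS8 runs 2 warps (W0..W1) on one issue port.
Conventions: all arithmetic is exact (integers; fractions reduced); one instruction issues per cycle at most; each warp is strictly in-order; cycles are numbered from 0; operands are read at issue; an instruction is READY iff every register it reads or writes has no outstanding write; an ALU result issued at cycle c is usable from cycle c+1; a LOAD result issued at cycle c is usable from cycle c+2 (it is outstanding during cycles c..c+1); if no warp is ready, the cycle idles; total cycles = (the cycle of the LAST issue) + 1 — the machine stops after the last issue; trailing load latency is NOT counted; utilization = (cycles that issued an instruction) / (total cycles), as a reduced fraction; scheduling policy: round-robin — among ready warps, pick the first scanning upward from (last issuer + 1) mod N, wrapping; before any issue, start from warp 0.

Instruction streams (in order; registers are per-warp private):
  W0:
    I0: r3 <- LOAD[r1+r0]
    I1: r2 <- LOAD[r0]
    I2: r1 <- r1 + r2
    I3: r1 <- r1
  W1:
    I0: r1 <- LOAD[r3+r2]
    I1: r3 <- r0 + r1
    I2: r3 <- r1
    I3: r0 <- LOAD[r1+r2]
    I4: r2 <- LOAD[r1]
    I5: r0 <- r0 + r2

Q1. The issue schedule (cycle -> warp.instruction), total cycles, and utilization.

cycle 0: W0.I0
cycle 1: W1.I0
cycle 2: W0.I1
cycle 3: W1.I1
cycle 4: W0.I2
cycle 5: W1.I2
cycle 6: W0.I3
cycle 7: W1.I3
cycle 8: W1.I4
cycle 9: idle
cycle 10: W1.I5

Answer: 11 cycles, utilization 10/11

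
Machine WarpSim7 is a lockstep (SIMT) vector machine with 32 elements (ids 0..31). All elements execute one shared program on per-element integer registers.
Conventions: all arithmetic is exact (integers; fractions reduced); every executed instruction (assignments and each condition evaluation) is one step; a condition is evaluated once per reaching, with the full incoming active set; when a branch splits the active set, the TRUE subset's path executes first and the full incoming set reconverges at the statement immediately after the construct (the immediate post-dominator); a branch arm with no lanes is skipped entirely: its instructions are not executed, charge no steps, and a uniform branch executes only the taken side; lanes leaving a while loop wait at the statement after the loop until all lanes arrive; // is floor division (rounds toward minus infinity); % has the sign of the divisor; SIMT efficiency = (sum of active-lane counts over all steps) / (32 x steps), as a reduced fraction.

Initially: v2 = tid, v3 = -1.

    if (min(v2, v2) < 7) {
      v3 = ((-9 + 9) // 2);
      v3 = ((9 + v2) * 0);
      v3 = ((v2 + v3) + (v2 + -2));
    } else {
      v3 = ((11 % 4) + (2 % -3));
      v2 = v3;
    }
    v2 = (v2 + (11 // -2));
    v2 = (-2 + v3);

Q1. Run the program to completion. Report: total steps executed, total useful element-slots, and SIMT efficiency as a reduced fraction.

Answer: 8 steps, 167 useful, 167/256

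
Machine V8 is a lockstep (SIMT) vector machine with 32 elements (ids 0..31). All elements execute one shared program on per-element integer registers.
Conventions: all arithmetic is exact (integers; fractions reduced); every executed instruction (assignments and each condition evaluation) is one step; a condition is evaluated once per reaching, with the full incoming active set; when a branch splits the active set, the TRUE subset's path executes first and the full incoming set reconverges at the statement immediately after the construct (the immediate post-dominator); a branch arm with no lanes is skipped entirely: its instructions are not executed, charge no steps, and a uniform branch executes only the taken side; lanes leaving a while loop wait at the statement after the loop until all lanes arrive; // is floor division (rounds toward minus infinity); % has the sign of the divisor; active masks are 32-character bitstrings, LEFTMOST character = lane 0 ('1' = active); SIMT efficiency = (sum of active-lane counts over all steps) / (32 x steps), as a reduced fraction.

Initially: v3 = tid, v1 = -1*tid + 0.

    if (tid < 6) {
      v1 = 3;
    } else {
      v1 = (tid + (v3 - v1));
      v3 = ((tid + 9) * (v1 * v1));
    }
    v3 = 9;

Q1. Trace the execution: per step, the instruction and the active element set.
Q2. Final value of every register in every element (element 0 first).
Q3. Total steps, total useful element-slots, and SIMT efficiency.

step 0: eval (tid < 6)               11111111111111111111111111111111
step 1: v1 <- 3                      11111100000000000000000000000000
step 2: v1 <- (tid + (v3 - v1))      00000011111111111111111111111111
step 3: v3 <- ((tid + 9) * (v1 * v1)) 00000011111111111111111111111111
step 4: v3 <- 9                      11111111111111111111111111111111

Answer: 5 steps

v3: 9,9,9,9,9,9,9,9,9,9,9,9,9,9,9,9,9,9,9,9,9,9,9,9,9,9,9,9,9,9,9,9
v1: 3,3,3,3,3,3,18,21,24,27,30,33,36,39,42,45,48,51,54,57,60,63,66,69,72,75,78,81,84,87,90,93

steps = 5; useful = 122; efficiency = 122/160 = 61/80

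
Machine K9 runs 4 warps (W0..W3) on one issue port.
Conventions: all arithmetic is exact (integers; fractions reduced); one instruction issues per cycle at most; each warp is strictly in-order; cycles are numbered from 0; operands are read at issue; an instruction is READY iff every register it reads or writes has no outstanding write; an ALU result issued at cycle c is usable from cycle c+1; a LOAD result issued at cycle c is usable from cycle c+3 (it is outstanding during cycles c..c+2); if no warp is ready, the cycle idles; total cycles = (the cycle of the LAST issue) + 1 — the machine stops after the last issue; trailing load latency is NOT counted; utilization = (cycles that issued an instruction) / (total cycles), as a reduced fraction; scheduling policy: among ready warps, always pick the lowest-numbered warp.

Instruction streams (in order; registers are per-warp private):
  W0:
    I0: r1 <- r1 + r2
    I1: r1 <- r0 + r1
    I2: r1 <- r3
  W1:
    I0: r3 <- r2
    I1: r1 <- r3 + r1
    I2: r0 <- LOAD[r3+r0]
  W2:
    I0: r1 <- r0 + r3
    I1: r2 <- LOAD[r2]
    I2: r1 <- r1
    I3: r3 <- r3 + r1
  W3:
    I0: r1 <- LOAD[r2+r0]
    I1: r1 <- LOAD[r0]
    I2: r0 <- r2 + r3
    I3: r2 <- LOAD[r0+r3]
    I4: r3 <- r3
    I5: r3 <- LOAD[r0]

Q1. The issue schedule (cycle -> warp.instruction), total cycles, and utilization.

cycle 0: W0.I0
cycle 1: W0.I1
cycle 2: W0.I2
cycle 3: W1.I0
cycle 4: W1.I1
cycle 5: W1.I2
cycle 6: W2.I0
cycle 7: W2.I1
cycle 8: W2.I2
cycle 9: W2.I3
cycle 10: W3.I0
cycle 11: idle
cycle 12: idle
cycle 13: W3.I1
cycle 14: W3.I2
cycle 15: W3.I3
cycle 16: W3.I4
cycle 17: W3.I5

Answer: 18 cycles, utilization 8/9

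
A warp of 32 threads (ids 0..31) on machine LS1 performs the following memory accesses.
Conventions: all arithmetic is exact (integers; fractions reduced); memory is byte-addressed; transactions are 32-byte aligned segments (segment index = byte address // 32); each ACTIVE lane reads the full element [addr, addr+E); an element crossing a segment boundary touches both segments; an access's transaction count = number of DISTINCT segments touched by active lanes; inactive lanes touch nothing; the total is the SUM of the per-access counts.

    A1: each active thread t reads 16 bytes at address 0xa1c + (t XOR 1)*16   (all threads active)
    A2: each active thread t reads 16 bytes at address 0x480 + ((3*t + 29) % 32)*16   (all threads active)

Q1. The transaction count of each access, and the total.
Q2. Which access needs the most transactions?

A1: 17 transactions
A2: 16 transactions

Answer: 17,16; total 33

Answer: A1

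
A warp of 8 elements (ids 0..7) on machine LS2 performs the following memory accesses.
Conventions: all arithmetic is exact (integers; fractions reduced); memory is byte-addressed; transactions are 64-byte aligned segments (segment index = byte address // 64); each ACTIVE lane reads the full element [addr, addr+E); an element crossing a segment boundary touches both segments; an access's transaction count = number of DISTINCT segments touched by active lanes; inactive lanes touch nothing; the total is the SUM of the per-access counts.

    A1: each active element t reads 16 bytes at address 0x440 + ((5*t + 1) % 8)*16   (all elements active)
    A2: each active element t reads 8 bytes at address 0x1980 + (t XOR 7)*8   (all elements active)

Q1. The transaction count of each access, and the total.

A1: 2 transactions
A2: 1 transaction

Answer: 2,1; total 3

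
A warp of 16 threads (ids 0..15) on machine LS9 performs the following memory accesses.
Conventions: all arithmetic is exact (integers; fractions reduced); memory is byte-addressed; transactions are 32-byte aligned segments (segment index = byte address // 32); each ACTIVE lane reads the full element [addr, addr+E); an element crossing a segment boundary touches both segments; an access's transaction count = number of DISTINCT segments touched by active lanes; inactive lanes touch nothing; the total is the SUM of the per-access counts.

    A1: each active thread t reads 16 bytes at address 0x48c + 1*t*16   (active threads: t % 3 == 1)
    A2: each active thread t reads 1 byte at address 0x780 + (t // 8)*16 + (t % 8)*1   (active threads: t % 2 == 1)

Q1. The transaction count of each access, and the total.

A1: 8 transactions
A2: 1 transaction

Answer: 8,1; total 9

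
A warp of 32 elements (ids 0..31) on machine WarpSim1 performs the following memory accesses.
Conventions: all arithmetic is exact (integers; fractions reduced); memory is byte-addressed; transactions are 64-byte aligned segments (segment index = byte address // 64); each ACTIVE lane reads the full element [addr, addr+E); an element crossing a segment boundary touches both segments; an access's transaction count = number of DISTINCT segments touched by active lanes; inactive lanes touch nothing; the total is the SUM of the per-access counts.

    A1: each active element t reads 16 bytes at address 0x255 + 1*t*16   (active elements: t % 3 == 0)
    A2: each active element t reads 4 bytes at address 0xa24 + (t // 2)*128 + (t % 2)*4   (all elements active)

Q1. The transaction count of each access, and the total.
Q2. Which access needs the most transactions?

A1: 9 transactions
A2: 16 transactions

Answer: 9,16; total 25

Answer: A2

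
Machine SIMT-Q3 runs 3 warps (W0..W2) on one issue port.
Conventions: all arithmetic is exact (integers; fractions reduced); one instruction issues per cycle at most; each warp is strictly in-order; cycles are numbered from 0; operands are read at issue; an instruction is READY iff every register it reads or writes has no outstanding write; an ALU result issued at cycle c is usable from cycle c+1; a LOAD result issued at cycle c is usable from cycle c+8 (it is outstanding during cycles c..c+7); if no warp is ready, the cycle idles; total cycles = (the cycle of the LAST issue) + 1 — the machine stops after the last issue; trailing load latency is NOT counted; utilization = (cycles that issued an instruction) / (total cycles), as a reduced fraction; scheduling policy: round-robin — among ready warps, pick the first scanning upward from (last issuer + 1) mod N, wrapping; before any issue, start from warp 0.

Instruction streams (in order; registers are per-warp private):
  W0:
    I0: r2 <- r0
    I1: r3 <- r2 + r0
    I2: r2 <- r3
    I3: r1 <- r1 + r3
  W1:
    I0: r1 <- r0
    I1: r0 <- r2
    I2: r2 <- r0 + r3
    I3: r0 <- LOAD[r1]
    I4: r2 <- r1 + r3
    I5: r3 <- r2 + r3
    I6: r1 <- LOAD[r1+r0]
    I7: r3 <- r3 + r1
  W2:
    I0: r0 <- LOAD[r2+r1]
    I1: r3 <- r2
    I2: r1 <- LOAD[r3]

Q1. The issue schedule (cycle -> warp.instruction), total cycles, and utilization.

cycle 0: W0.I0
cycle 1: W1.I0
cycle 2: W2.I0
cycle 3: W0.I1
cycle 4: W1.I1
cycle 5: W2.I1
cycle 6: W0.I2
cycle 7: W1.I2
cycle 8: W2.I2
cycle 9: W0.I3
cycle 10: W1.I3
cycle 11: W1.I4
cycle 12: W1.I5
cycle 13: idle
cycle 14: idle
cycle 15: idle
cycle 16: idle
cycle 17: idle
cycle 18: W1.I6
cycle 19: idle
cycle 20: idle
cycle 21: idle
cycle 22: idle
cycle 23: idle
cycle 24: idle
cycle 25: idle
cycle 26: W1.I7

Answer: 27 cycles, utilization 5/9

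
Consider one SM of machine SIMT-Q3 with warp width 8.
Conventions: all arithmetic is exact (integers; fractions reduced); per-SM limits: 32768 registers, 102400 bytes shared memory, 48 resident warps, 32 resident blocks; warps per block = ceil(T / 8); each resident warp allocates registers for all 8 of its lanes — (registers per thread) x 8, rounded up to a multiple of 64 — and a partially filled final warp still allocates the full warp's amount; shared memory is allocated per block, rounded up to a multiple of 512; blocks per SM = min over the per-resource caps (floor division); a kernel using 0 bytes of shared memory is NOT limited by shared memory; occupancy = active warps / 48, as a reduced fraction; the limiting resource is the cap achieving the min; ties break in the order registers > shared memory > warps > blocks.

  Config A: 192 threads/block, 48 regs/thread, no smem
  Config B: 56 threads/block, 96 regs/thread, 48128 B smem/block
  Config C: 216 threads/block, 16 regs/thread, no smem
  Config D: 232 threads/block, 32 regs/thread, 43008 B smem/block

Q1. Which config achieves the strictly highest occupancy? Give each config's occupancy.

occupancies: A 1, B 7/24, C 9/16, D 29/48

Answer: A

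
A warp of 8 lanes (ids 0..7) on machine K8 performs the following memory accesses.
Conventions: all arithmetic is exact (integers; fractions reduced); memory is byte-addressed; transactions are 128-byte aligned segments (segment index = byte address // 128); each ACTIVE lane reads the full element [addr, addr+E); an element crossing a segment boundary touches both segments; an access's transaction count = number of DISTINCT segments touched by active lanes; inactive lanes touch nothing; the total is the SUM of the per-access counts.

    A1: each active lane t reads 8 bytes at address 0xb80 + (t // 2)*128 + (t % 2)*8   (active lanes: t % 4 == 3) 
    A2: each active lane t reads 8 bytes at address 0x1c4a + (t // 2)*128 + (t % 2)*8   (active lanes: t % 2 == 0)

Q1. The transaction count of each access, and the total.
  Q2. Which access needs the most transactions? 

A1: 2 transactions
A2: 4 transactions

Answer: 2,4; total 6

Answer: A2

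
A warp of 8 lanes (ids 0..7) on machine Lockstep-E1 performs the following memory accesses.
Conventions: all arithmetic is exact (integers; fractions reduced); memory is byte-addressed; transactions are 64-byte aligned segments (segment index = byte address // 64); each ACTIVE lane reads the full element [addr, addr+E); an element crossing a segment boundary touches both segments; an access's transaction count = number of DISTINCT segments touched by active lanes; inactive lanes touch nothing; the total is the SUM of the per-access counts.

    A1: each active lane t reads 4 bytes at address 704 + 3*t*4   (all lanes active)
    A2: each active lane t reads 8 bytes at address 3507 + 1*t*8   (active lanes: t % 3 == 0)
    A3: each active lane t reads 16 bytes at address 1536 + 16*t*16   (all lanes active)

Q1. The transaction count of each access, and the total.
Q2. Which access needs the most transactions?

A1: 2 transactions
A2: 2 transactions
A3: 8 transactions

Answer: 2,2,8; total 12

Answer: A3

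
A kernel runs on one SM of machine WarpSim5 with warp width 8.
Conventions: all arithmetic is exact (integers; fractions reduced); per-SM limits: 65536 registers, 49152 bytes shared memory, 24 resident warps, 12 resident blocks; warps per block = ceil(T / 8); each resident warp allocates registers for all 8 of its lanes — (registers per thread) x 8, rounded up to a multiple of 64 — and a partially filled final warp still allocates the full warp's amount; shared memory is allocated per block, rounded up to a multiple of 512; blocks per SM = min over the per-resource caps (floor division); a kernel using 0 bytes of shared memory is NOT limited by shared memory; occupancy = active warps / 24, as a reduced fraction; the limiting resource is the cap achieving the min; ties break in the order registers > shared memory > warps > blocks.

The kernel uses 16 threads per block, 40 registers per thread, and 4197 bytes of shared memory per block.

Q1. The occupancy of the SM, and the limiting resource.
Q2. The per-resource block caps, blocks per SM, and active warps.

Answer: occupancy 5/6, limited by shared memory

registers: 102 blocks
shared memory: 10 blocks
warps: 12 blocks
blocks: 12 blocks

Answer: 10 blocks, 20 active warps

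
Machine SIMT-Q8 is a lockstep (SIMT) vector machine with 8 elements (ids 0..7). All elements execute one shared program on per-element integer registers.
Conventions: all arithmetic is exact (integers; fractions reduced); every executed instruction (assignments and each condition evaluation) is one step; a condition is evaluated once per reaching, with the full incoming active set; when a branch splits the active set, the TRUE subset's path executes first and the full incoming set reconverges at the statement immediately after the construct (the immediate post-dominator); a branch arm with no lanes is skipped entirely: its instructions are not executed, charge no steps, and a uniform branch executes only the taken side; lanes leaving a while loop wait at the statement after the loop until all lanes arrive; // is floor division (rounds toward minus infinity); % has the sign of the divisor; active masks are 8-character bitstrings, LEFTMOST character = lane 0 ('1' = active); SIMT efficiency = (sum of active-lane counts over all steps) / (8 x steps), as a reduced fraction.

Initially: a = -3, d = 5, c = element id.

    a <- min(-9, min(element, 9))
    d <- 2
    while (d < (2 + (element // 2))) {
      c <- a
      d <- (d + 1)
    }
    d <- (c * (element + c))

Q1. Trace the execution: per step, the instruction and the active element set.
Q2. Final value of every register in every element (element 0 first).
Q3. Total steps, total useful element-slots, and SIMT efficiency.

step 0: a <- min(-9, min(element, 9)) 11111111
step 1: d <- 2                       11111111
step 2: eval (d < (2 + (element // 2))) 11111111
step 3: c <- a                       00111111
step 4: d <- (d + 1)                 00111111
step 5: eval (d < (2 + (element // 2))) 00111111
step 6: c <- a                       00001111
step 7: d <- (d + 1)                 00001111
step 8: eval (d < (2 + (element // 2))) 00001111
step 9: c <- a                       00000011
step 10: d <- (d + 1)                 00000011
step 11: eval (d < (2 + (element // 2))) 00000011
step 12: d <- (c * (element + c))     11111111

Answer: 13 steps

a: -9,-9,-9,-9,-9,-9,-9,-9
d: 0,2,63,54,45,36,27,18
c: 0,1,-9,-9,-9,-9,-9,-9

steps = 13; useful = 68; efficiency = 68/104 = 17/26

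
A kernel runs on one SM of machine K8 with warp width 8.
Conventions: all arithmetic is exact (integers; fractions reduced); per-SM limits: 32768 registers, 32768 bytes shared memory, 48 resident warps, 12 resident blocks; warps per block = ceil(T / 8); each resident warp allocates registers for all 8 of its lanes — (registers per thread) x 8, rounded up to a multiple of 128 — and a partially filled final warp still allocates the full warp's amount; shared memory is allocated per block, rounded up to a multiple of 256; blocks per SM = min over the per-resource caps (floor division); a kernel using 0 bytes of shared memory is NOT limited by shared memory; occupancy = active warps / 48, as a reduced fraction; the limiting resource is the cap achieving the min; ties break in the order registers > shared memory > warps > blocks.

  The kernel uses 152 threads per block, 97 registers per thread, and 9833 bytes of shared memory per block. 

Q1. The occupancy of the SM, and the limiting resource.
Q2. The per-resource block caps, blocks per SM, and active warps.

Answer: occupancy 19/48, limited by registers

registers: 1 block
shared memory: 3 blocks
warps: 2 blocks
blocks: 12 blocks

Answer: 1 block, 19 active warps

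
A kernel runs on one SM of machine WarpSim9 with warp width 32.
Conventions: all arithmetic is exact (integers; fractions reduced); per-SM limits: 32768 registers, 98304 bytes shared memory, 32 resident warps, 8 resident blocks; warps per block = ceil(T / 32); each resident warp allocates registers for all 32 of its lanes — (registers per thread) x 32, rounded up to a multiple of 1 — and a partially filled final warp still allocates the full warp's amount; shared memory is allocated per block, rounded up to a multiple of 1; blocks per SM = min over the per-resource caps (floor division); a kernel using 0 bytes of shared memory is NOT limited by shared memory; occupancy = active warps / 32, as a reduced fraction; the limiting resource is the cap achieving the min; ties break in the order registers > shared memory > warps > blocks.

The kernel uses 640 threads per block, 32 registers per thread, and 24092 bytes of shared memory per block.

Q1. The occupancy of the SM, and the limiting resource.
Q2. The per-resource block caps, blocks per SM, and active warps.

Answer: occupancy 5/8, limited by registers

registers: 1 block
shared memory: 4 blocks
warps: 1 block
blocks: 8 blocks

Answer: 1 block, 20 active warps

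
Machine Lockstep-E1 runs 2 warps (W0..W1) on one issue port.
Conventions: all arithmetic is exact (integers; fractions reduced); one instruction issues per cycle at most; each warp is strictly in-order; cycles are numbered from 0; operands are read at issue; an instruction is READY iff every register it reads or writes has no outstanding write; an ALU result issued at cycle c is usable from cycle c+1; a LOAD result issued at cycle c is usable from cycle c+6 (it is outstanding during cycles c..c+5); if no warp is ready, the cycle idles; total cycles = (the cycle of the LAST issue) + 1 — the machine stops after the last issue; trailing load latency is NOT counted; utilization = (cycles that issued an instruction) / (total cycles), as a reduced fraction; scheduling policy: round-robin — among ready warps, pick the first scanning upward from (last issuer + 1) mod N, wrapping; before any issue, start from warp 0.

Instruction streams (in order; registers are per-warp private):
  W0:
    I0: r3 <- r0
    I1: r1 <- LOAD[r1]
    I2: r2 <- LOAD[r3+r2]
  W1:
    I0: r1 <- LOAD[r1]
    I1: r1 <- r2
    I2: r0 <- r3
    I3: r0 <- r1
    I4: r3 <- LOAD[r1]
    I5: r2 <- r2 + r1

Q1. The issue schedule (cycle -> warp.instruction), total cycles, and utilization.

cycle 0: W0.I0
cycle 1: W1.I0
cycle 2: W0.I1
cycle 3: W0.I2
cycle 4: idle
cycle 5: idle
cycle 6: idle
cycle 7: W1.I1
cycle 8: W1.I2
cycle 9: W1.I3
cycle 10: W1.I4
cycle 11: W1.I5

Answer: 12 cycles, utilization 3/4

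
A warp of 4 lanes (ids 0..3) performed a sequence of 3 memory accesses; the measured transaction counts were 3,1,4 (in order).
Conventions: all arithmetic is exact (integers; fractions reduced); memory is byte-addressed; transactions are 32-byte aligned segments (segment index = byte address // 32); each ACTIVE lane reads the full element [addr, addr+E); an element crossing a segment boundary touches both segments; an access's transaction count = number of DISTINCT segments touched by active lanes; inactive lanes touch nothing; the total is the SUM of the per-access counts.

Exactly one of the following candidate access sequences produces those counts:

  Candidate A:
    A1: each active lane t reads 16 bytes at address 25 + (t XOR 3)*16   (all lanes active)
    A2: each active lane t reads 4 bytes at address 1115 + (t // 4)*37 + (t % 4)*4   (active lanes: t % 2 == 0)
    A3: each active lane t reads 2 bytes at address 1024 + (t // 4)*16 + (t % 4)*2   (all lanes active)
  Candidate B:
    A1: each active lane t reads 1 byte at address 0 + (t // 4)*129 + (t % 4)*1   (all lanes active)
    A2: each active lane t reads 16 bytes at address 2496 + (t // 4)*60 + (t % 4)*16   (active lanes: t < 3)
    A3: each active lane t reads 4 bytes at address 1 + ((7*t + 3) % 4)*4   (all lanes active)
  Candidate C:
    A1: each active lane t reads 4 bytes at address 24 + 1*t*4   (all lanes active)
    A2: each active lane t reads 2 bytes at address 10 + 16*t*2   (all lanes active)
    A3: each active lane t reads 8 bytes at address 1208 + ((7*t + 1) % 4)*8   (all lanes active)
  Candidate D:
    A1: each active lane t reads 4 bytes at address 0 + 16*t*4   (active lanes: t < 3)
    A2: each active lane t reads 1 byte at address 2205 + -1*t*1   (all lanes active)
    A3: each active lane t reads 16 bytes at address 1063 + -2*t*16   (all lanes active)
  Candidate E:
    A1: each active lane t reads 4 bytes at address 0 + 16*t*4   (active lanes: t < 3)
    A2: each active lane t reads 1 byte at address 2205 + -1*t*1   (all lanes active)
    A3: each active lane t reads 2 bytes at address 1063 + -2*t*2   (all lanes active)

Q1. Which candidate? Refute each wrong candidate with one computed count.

A: A2 gives 2 transactions, not 1
B: A1 gives 1 transaction, not 3
C: A1 gives 2 transactions, not 3
E: A3 gives 2 transactions, not 4
D: all counts match (3,1,4)

Answer: D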